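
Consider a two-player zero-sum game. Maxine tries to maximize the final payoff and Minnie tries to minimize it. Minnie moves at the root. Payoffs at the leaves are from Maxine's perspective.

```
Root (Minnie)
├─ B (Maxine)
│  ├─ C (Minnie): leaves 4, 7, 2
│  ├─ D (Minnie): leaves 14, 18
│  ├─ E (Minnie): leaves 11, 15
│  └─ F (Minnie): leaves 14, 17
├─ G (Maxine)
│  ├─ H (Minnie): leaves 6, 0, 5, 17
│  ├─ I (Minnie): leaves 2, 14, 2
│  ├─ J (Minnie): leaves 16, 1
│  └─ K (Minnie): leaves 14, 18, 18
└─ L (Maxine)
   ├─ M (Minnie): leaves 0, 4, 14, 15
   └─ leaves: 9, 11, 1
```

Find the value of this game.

11

C (Minnie): min(4, 7, 2) = 2
D (Minnie): min(14, 18) = 14
E (Minnie): min(11, 15) = 11
F (Minnie): min(14, 17) = 14
B (Maxine): max(2, 14, 11, 14) = 14
H (Minnie): min(6, 0, 5, 17) = 0
I (Minnie): min(2, 14, 2) = 2
J (Minnie): min(16, 1) = 1
K (Minnie): min(14, 18, 18) = 14
G (Maxine): max(0, 2, 1, 14) = 14
M (Minnie): min(0, 4, 14, 15) = 0
L (Maxine): max(0, 9, 11, 1) = 11
Root (Minnie): min(14, 14, 11) = 11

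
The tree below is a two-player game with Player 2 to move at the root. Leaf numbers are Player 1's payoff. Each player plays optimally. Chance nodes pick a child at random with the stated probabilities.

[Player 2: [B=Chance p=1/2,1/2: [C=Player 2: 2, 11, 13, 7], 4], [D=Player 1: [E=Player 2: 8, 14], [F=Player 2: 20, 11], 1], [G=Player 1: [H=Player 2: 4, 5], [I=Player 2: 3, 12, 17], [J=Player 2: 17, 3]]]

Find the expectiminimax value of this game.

C (Player 2): min(2, 11, 13, 7) = 2
B (Chance): 1/2·2 + 1/2·4 = 3
E (Player 2): min(8, 14) = 8
F (Player 2): min(20, 11) = 11
D (Player 1): max(8, 11, 1) = 11
H (Player 2): min(4, 5) = 4
I (Player 2): min(3, 12, 17) = 3
J (Player 2): min(17, 3) = 3
G (Player 1): max(4, 3, 3) = 4
Root (Player 2): min(3, 11, 4) = 3

3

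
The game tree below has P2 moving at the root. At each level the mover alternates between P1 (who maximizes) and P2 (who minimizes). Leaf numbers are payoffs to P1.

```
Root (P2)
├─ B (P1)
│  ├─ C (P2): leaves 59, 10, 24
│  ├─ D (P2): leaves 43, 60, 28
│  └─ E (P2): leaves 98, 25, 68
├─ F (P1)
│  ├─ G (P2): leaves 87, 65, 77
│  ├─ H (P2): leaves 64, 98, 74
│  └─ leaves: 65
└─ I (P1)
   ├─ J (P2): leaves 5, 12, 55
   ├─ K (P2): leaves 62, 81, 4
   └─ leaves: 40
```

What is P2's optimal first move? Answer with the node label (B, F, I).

C (P2): min(59, 10, 24) = 10
D (P2): min(43, 60, 28) = 28
E (P2): min(98, 25, 68) = 25
B (P1): max(10, 28, 25) = 28
G (P2): min(87, 65, 77) = 65
H (P2): min(64, 98, 74) = 64
F (P1): max(65, 64, 65) = 65
J (P2): min(5, 12, 55) = 5
K (P2): min(62, 81, 4) = 4
I (P1): max(5, 4, 40) = 40
Root (P2): min(28, 65, 40) = 28
P2 picks the child with the lowest value: B (value 28).

B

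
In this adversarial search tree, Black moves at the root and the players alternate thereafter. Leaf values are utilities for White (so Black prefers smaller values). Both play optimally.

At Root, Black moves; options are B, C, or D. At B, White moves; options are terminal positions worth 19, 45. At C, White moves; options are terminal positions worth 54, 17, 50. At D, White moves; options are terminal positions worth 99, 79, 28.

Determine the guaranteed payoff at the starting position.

45

B (White): max(19, 45) = 45
C (White): max(54, 17, 50) = 54
D (White): max(99, 79, 28) = 99
Root (Black): min(45, 54, 99) = 45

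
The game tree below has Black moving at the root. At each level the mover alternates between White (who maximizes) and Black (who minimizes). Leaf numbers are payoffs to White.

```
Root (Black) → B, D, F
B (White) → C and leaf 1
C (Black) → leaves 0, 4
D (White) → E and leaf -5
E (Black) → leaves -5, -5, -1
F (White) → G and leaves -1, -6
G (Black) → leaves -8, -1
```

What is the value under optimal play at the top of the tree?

C (Black): min(0, 4) = 0
B (White): max(0, 1) = 1
E (Black): min(-5, -5, -1) = -5
D (White): max(-5, -5) = -5
G (Black): min(-8, -1) = -8
F (White): max(-8, -1, -6) = -1
Root (Black): min(1, -5, -1) = -5

-5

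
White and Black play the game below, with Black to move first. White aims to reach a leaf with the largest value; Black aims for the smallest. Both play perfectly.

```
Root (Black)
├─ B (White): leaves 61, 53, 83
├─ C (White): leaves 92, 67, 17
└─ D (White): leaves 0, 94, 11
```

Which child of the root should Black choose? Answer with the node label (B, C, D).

B (White): max(61, 53, 83) = 83
C (White): max(92, 67, 17) = 92
D (White): max(0, 94, 11) = 94
Root (Black): min(83, 92, 94) = 83
Black picks the child with the lowest value: B (value 83).

B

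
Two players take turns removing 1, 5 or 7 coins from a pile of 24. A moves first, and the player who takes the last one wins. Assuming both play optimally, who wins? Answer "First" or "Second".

Compute winning (W) and losing (L) positions by backward induction:
i:   0  1  2  3  4  5  6  7  8  9 10 11 12 13 14 15 16 17 18 19 20 21 22 23 24
     L  W  L  W  L  W  L  W  L  W  L  W  L  W  L  W  L  W  L  W  L  W  L  W  L
Position 24 is L, so the second player wins.

Second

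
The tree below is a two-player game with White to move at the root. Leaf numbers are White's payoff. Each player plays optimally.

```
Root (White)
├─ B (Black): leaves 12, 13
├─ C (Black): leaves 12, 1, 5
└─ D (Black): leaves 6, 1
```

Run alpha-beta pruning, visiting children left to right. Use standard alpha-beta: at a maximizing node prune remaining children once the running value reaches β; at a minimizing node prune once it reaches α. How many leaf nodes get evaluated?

B [α=-∞,β=+∞]: v=12
C [α=12,β=+∞]: v=12 after child 1 ≤ α → α-cutoff, skip 2
D [α=12,β=+∞]: v=6 after child 1 ≤ α → α-cutoff, skip 1
Root [α=-∞,β=+∞]: v=12
Leaves evaluated: 4 of 7.

4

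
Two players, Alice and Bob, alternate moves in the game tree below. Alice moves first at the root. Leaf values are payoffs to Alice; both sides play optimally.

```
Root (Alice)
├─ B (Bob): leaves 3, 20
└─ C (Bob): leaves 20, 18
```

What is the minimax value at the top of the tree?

18

B (Bob): min(3, 20) = 3
C (Bob): min(20, 18) = 18
Root (Alice): max(3, 18) = 18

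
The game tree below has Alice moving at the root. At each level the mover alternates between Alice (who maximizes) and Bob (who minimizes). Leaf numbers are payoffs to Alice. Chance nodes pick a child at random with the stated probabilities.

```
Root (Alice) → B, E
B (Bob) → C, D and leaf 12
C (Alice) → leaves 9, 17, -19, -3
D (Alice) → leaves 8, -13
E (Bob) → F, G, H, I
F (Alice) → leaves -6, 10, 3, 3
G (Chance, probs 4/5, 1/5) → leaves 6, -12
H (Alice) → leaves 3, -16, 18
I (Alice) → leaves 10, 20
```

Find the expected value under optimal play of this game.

C (Alice): max(9, 17, -19, -3) = 17
D (Alice): max(8, -13) = 8
B (Bob): min(17, 8, 12) = 8
F (Alice): max(-6, 10, 3, 3) = 10
G (Chance): 4/5·6 + 1/5·-12 = 2.4
H (Alice): max(3, -16, 18) = 18
I (Alice): max(10, 20) = 20
E (Bob): min(10, 2.4, 18, 20) = 2.4
Root (Alice): max(8, 2.4) = 8

8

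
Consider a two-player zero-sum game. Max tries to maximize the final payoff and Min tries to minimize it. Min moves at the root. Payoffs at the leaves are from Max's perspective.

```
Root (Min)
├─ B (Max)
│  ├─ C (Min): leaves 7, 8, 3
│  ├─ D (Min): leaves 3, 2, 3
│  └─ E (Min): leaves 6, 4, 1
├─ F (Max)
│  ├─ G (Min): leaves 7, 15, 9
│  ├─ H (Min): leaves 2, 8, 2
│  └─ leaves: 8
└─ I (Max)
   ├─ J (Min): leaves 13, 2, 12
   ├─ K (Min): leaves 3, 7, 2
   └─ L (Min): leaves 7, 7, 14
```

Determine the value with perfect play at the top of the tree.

C (Min): min(7, 8, 3) = 3
D (Min): min(3, 2, 3) = 2
E (Min): min(6, 4, 1) = 1
B (Max): max(3, 2, 1) = 3
G (Min): min(7, 15, 9) = 7
H (Min): min(2, 8, 2) = 2
F (Max): max(7, 2, 8) = 8
J (Min): min(13, 2, 12) = 2
K (Min): min(3, 7, 2) = 2
L (Min): min(7, 7, 14) = 7
I (Max): max(2, 2, 7) = 7
Root (Min): min(3, 8, 7) = 3

3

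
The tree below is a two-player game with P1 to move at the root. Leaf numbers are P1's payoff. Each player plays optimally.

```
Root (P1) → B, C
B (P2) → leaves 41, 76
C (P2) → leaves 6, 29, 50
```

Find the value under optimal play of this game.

B (P2): min(41, 76) = 41
C (P2): min(6, 29, 50) = 6
Root (P1): max(41, 6) = 41

41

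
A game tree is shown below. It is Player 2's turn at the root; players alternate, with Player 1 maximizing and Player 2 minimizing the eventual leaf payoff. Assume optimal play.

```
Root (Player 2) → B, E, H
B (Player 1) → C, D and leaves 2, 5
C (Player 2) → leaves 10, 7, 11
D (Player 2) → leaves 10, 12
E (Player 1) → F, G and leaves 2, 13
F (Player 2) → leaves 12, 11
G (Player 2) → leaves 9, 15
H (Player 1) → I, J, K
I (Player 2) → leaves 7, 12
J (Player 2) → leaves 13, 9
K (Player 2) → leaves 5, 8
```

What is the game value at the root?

C (Player 2): min(10, 7, 11) = 7
D (Player 2): min(10, 12) = 10
B (Player 1): max(7, 10, 2, 5) = 10
F (Player 2): min(12, 11) = 11
G (Player 2): min(9, 15) = 9
E (Player 1): max(11, 9, 2, 13) = 13
I (Player 2): min(7, 12) = 7
J (Player 2): min(13, 9) = 9
K (Player 2): min(5, 8) = 5
H (Player 1): max(7, 9, 5) = 9
Root (Player 2): min(10, 13, 9) = 9

9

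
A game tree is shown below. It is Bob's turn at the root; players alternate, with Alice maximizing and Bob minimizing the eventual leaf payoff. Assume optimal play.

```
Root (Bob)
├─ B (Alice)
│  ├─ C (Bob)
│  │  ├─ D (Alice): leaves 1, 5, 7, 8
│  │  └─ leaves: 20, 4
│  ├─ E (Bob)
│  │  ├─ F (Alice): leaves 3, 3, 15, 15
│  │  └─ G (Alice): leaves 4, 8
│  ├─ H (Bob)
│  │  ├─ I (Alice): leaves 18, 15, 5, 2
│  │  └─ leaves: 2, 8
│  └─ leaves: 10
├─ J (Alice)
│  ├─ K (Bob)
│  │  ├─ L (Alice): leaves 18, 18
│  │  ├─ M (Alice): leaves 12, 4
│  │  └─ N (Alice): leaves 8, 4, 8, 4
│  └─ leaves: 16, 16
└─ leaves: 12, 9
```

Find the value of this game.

9

D (Alice): max(1, 5, 7, 8) = 8
C (Bob): min(8, 20, 4) = 4
F (Alice): max(3, 3, 15, 15) = 15
G (Alice): max(4, 8) = 8
E (Bob): min(15, 8) = 8
I (Alice): max(18, 15, 5, 2) = 18
H (Bob): min(18, 2, 8) = 2
B (Alice): max(4, 8, 2, 10) = 10
L (Alice): max(18, 18) = 18
M (Alice): max(12, 4) = 12
N (Alice): max(8, 4, 8, 4) = 8
K (Bob): min(18, 12, 8) = 8
J (Alice): max(8, 16, 16) = 16
Root (Bob): min(10, 16, 12, 9) = 9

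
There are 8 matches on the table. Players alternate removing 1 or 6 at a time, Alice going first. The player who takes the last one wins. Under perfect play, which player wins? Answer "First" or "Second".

First

Compute winning (W) and losing (L) positions by backward induction:
i:   0  1  2  3  4  5  6  7  8
     L  W  L  W  L  W  W  L  W
Position 8 is W, so the first player wins.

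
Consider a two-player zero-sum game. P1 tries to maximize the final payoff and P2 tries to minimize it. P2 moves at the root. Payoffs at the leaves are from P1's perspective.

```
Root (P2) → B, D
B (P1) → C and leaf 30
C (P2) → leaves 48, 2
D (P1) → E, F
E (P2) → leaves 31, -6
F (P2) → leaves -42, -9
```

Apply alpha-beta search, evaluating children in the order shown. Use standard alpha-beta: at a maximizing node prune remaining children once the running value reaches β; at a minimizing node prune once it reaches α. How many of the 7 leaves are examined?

C [α=-∞,β=+∞]: v=2
B [α=-∞,β=+∞]: v=30
E [α=-∞,β=30]: v=-6
F [α=-6,β=30]: v=-42 after child 1 ≤ α → α-cutoff, skip 1
D [α=-∞,β=30]: v=-6
Root [α=-∞,β=+∞]: v=-6
Leaves evaluated: 6 of 7.

6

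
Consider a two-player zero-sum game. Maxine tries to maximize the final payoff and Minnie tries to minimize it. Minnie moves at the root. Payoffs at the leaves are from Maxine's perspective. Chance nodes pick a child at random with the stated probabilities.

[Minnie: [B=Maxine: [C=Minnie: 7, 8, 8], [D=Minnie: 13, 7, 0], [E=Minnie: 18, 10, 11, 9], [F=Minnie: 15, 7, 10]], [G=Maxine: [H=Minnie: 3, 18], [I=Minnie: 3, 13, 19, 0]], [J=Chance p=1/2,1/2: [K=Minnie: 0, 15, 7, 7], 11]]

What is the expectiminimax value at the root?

3

C (Minnie): min(7, 8, 8) = 7
D (Minnie): min(13, 7, 0) = 0
E (Minnie): min(18, 10, 11, 9) = 9
F (Minnie): min(15, 7, 10) = 7
B (Maxine): max(7, 0, 9, 7) = 9
H (Minnie): min(3, 18) = 3
I (Minnie): min(3, 13, 19, 0) = 0
G (Maxine): max(3, 0) = 3
K (Minnie): min(0, 15, 7, 7) = 0
J (Chance): 1/2·0 + 1/2·11 = 5.5
Root (Minnie): min(9, 3, 5.5) = 3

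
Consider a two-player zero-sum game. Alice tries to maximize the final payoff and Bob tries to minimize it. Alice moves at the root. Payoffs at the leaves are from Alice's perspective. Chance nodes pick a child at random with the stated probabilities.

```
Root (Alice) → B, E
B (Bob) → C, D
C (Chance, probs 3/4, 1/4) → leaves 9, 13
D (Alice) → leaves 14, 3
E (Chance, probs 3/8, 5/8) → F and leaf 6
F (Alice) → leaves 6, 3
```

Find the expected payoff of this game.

C (Chance): 3/4·9 + 1/4·13 = 10
D (Alice): max(14, 3) = 14
B (Bob): min(10, 14) = 10
F (Alice): max(6, 3) = 6
E (Chance): 3/8·6 + 5/8·6 = 6
Root (Alice): max(10, 6) = 10

10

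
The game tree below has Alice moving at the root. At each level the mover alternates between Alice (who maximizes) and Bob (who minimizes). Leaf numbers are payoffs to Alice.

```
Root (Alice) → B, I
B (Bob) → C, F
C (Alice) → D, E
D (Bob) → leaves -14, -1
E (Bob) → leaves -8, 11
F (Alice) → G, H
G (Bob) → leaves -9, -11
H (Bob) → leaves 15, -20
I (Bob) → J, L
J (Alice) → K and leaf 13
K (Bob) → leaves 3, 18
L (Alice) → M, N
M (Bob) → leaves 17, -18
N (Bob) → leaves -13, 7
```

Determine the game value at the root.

D (Bob): min(-14, -1) = -14
E (Bob): min(-8, 11) = -8
C (Alice): max(-14, -8) = -8
G (Bob): min(-9, -11) = -11
H (Bob): min(15, -20) = -20
F (Alice): max(-11, -20) = -11
B (Bob): min(-8, -11) = -11
K (Bob): min(3, 18) = 3
J (Alice): max(3, 13) = 13
M (Bob): min(17, -18) = -18
N (Bob): min(-13, 7) = -13
L (Alice): max(-18, -13) = -13
I (Bob): min(13, -13) = -13
Root (Alice): max(-11, -13) = -11

-11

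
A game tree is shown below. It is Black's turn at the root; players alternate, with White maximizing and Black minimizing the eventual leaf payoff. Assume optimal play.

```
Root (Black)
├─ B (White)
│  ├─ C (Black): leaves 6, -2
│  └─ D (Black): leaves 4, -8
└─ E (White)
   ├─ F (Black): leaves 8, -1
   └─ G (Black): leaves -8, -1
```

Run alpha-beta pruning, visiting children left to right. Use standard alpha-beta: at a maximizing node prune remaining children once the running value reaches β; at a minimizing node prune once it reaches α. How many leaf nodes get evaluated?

C [α=-∞,β=+∞]: v=-2
D [α=-2,β=+∞]: v=-8
B [α=-∞,β=+∞]: v=-2
F [α=-∞,β=-2]: v=-1
E [α=-∞,β=-2]: v=-1 after child 1 ≥ β → β-cutoff, skip 1
Root [α=-∞,β=+∞]: v=-2
Leaves evaluated: 6 of 8.

6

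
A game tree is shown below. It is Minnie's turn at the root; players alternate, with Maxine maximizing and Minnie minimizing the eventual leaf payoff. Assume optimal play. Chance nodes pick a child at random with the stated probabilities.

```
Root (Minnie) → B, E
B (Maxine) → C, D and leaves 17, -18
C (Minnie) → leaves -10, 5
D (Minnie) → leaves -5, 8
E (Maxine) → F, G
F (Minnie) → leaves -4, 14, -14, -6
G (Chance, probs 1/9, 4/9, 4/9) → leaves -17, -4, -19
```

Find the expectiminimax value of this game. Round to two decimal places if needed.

-12.11

C (Minnie): min(-10, 5) = -10
D (Minnie): min(-5, 8) = -5
B (Maxine): max(-10, -5, 17, -18) = 17
F (Minnie): min(-4, 14, -14, -6) = -14
G (Chance): 1/9·-17 + 4/9·-4 + 4/9·-19 = -12.11
E (Maxine): max(-14, -12.11) = -12.11
Root (Minnie): min(17, -12.11) = -12.11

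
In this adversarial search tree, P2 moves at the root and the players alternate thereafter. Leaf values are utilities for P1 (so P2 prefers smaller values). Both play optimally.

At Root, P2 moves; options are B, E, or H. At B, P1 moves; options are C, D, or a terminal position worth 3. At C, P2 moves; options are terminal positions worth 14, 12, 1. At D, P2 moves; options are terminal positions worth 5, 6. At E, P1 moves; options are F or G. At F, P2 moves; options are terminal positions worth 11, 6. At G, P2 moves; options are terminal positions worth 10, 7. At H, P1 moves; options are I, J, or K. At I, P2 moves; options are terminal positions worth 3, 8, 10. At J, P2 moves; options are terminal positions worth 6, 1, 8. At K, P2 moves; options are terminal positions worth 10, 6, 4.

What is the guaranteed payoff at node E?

7

F: min(11, 6) = 6
G: min(10, 7) = 7
E: max(6, 7) = 7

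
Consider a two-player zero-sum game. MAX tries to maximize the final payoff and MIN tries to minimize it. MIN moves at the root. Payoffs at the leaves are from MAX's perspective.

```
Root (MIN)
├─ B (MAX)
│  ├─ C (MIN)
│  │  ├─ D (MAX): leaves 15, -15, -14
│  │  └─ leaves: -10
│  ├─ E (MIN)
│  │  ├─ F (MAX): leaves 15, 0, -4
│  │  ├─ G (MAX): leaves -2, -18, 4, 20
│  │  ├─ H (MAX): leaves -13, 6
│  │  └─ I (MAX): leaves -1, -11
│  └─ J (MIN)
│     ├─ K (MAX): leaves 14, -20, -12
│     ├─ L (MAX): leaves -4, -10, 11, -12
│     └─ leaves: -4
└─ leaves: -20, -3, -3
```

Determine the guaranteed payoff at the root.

D (MAX): max(15, -15, -14) = 15
C (MIN): min(15, -10) = -10
F (MAX): max(15, 0, -4) = 15
G (MAX): max(-2, -18, 4, 20) = 20
H (MAX): max(-13, 6) = 6
I (MAX): max(-1, -11) = -1
E (MIN): min(15, 20, 6, -1) = -1
K (MAX): max(14, -20, -12) = 14
L (MAX): max(-4, -10, 11, -12) = 11
J (MIN): min(14, 11, -4) = -4
B (MAX): max(-10, -1, -4) = -1
Root (MIN): min(-1, -20, -3, -3) = -20

-20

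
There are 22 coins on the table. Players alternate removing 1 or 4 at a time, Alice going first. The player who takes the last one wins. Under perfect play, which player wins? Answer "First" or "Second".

Second

Mark each pile size as W (mover wins) or L (mover loses):
i:   0  1  2  3  4  5  6  7  8  9 10 11 12 13 14 15 16 17 18 19 20 21 22
     L  W  L  W  W  L  W  L  W  W  L  W  L  W  W  L  W  L  W  W  L  W  L
Position 22 is L, so the second player wins.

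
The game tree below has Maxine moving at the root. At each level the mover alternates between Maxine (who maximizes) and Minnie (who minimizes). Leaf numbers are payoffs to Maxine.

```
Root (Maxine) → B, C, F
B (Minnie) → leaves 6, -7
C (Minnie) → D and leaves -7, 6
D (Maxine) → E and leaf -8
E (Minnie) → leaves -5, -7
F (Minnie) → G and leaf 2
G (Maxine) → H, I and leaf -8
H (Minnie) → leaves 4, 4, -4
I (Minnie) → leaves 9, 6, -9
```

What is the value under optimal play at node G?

H: min(4, 4, -4) = -4
I: min(9, 6, -9) = -9
G: max(-4, -9, -8) = -4

-4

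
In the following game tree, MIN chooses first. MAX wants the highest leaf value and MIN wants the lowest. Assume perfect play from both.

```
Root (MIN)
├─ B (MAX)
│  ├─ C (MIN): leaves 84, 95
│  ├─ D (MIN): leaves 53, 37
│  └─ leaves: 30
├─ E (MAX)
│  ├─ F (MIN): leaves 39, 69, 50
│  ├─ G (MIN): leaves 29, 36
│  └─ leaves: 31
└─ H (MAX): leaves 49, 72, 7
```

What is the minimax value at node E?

F: min(39, 69, 50) = 39
G: min(29, 36) = 29
E: max(39, 29, 31) = 39

39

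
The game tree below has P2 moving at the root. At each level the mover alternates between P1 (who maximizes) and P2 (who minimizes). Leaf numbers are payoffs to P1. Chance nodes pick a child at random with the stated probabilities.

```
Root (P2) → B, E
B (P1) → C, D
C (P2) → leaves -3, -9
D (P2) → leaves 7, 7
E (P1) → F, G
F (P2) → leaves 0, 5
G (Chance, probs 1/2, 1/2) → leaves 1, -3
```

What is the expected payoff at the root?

0

C (P2): min(-3, -9) = -9
D (P2): min(7, 7) = 7
B (P1): max(-9, 7) = 7
F (P2): min(0, 5) = 0
G (Chance): 1/2·1 + 1/2·-3 = -1
E (P1): max(0, -1) = 0
Root (P2): min(7, 0) = 0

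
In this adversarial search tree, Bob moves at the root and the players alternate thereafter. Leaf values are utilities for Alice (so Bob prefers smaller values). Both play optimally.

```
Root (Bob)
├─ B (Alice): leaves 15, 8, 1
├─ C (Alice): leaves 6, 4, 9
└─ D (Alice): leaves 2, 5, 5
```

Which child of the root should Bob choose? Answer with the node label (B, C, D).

D

B (Alice): max(15, 8, 1) = 15
C (Alice): max(6, 4, 9) = 9
D (Alice): max(2, 5, 5) = 5
Root (Bob): min(15, 9, 5) = 5
Bob picks the child with the lowest value: D (value 5).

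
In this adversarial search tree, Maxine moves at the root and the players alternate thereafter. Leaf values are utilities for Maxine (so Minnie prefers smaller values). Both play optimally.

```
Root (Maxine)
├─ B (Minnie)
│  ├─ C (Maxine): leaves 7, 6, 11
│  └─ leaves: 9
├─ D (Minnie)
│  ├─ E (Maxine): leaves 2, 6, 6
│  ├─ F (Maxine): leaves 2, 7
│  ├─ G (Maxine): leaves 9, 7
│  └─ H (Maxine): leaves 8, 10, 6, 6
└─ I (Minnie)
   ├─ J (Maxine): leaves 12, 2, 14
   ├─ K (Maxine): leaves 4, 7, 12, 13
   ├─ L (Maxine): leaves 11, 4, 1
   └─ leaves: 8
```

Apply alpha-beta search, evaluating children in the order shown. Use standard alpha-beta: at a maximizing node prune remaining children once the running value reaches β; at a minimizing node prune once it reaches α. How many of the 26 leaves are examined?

18

C [α=-∞,β=+∞]: v=11
B [α=-∞,β=+∞]: v=9
E [α=9,β=+∞]: v=6
D [α=9,β=+∞]: v=6 after child 1 ≤ α → α-cutoff, skip 3
J [α=9,β=+∞]: v=14
K [α=9,β=14]: v=13
L [α=9,β=13]: v=11
I [α=9,β=+∞]: v=8
Root [α=-∞,β=+∞]: v=9
Leaves evaluated: 18 of 26.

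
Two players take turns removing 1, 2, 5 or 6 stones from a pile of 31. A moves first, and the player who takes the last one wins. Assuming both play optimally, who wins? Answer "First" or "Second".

i:   0  1  2  3  4  5  6  7  8  9 10 11 12 13 14 15 16 17 18 19 20 21 22 23 24 25 26 27 28 29 30 31
     L  W  W  L  W  W  W  L  W  W  L  W  W  W  L  W  W  L  W  W  W  L  W  W  L  W  W  W  L  W  W  L
Position 31 is L, so the second player wins.

Second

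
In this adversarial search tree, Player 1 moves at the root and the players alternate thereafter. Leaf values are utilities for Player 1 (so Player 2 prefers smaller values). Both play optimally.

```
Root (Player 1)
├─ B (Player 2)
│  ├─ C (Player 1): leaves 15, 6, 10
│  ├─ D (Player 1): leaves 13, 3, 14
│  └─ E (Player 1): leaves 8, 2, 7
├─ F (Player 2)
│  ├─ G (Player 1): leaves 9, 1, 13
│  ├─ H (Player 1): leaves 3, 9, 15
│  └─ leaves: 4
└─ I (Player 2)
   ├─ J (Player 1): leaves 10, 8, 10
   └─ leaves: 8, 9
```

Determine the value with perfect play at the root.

C (Player 1): max(15, 6, 10) = 15
D (Player 1): max(13, 3, 14) = 14
E (Player 1): max(8, 2, 7) = 8
B (Player 2): min(15, 14, 8) = 8
G (Player 1): max(9, 1, 13) = 13
H (Player 1): max(3, 9, 15) = 15
F (Player 2): min(13, 15, 4) = 4
J (Player 1): max(10, 8, 10) = 10
I (Player 2): min(10, 8, 9) = 8
Root (Player 1): max(8, 4, 8) = 8

8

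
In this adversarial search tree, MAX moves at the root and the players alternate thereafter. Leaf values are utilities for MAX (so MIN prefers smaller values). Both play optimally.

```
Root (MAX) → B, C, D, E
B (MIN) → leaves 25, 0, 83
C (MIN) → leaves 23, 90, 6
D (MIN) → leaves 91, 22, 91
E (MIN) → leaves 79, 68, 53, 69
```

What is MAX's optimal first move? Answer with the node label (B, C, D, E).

B (MIN): min(25, 0, 83) = 0
C (MIN): min(23, 90, 6) = 6
D (MIN): min(91, 22, 91) = 22
E (MIN): min(79, 68, 53, 69) = 53
Root (MAX): max(0, 6, 22, 53) = 53
MAX picks the child with the highest value: E (value 53).

E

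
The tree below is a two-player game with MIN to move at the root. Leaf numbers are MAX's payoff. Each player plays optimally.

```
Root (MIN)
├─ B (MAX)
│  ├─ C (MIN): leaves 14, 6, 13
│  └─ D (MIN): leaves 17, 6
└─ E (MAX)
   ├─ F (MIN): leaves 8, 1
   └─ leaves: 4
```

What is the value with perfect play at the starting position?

C (MIN): min(14, 6, 13) = 6
D (MIN): min(17, 6) = 6
B (MAX): max(6, 6) = 6
F (MIN): min(8, 1) = 1
E (MAX): max(1, 4) = 4
Root (MIN): min(6, 4) = 4

4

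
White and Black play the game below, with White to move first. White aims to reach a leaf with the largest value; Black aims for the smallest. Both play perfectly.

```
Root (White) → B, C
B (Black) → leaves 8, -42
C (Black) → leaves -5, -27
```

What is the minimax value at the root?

-27

B (Black): min(8, -42) = -42
C (Black): min(-5, -27) = -27
Root (White): max(-42, -27) = -27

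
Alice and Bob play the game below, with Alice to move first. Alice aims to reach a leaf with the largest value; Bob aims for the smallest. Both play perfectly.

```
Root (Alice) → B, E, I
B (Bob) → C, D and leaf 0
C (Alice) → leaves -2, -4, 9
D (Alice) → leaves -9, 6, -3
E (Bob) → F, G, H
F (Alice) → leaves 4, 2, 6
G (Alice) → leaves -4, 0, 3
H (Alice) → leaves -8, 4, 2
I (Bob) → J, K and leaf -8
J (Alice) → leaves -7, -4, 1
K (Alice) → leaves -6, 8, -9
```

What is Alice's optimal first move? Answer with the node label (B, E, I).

E

C (Alice): max(-2, -4, 9) = 9
D (Alice): max(-9, 6, -3) = 6
B (Bob): min(9, 6, 0) = 0
F (Alice): max(4, 2, 6) = 6
G (Alice): max(-4, 0, 3) = 3
H (Alice): max(-8, 4, 2) = 4
E (Bob): min(6, 3, 4) = 3
J (Alice): max(-7, -4, 1) = 1
K (Alice): max(-6, 8, -9) = 8
I (Bob): min(1, 8, -8) = -8
Root (Alice): max(0, 3, -8) = 3
Alice picks the child with the highest value: E (value 3).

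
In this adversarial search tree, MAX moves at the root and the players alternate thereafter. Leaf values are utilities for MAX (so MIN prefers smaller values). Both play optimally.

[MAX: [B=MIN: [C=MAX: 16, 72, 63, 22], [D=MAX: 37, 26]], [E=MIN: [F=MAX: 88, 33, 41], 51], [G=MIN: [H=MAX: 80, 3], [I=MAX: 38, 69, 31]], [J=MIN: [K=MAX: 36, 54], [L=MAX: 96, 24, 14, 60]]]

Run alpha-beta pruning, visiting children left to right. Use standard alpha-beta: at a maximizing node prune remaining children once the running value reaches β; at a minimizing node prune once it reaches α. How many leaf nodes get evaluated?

17

C [α=-∞,β=+∞]: v=72
D [α=-∞,β=72]: v=37
B [α=-∞,β=+∞]: v=37
F [α=37,β=+∞]: v=88
E [α=37,β=+∞]: v=51
H [α=51,β=+∞]: v=80
I [α=51,β=80]: v=69
G [α=51,β=+∞]: v=69
K [α=69,β=+∞]: v=54
J [α=69,β=+∞]: v=54 after child 1 ≤ α → α-cutoff, skip 1
Root [α=-∞,β=+∞]: v=69
Leaves evaluated: 17 of 21.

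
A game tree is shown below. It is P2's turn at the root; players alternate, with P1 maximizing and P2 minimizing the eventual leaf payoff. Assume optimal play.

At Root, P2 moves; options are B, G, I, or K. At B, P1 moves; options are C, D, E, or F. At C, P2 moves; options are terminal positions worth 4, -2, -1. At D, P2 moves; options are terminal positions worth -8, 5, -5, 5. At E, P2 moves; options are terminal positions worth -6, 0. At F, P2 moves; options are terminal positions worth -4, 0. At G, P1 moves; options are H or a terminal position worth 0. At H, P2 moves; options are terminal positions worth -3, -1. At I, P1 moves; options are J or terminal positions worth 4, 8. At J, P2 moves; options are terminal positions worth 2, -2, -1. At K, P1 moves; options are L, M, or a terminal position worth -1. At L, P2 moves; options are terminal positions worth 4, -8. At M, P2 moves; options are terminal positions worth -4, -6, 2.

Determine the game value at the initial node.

C (P2): min(4, -2, -1) = -2
D (P2): min(-8, 5, -5, 5) = -8
E (P2): min(-6, 0) = -6
F (P2): min(-4, 0) = -4
B (P1): max(-2, -8, -6, -4) = -2
H (P2): min(-3, -1) = -3
G (P1): max(-3, 0) = 0
J (P2): min(2, -2, -1) = -2
I (P1): max(-2, 4, 8) = 8
L (P2): min(4, -8) = -8
M (P2): min(-4, -6, 2) = -6
K (P1): max(-8, -6, -1) = -1
Root (P2): min(-2, 0, 8, -1) = -2

-2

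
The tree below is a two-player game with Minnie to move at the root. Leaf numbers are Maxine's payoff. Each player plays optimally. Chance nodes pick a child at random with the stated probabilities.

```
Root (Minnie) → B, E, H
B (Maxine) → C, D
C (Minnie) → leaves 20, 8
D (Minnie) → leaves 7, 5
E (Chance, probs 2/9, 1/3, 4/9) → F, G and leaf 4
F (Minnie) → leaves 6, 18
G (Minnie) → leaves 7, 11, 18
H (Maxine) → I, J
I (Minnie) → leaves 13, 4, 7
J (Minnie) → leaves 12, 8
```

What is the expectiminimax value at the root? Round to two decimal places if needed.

5.44

C (Minnie): min(20, 8) = 8
D (Minnie): min(7, 5) = 5
B (Maxine): max(8, 5) = 8
F (Minnie): min(6, 18) = 6
G (Minnie): min(7, 11, 18) = 7
E (Chance): 2/9·6 + 1/3·7 + 4/9·4 = 5.44
I (Minnie): min(13, 4, 7) = 4
J (Minnie): min(12, 8) = 8
H (Maxine): max(4, 8) = 8
Root (Minnie): min(8, 5.44, 8) = 5.44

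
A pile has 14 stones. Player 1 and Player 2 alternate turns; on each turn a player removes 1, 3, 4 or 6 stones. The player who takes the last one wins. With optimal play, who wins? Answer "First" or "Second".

Second

i:   0  1  2  3  4  5  6  7  8  9 10 11 12 13 14
     L  W  L  W  W  W  W  L  W  L  W  W  W  W  L
Position 14 is L, so the second player wins.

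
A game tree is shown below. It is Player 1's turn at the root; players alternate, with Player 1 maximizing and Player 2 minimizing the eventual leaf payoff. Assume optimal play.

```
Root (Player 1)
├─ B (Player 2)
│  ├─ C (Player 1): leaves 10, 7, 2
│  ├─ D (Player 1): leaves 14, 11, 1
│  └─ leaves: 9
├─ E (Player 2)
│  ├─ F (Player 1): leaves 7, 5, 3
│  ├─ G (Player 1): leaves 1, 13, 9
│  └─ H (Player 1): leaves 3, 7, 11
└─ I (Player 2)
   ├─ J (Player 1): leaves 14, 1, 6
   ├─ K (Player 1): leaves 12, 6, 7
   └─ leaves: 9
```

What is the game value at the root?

9

C (Player 1): max(10, 7, 2) = 10
D (Player 1): max(14, 11, 1) = 14
B (Player 2): min(10, 14, 9) = 9
F (Player 1): max(7, 5, 3) = 7
G (Player 1): max(1, 13, 9) = 13
H (Player 1): max(3, 7, 11) = 11
E (Player 2): min(7, 13, 11) = 7
J (Player 1): max(14, 1, 6) = 14
K (Player 1): max(12, 6, 7) = 12
I (Player 2): min(14, 12, 9) = 9
Root (Player 1): max(9, 7, 9) = 9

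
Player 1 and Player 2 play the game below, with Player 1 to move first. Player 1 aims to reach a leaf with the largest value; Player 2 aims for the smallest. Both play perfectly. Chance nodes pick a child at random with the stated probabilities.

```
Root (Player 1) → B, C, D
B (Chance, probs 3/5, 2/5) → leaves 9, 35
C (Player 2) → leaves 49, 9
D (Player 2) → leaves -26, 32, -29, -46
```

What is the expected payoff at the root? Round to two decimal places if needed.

B (Chance): 3/5·9 + 2/5·35 = 19.4
C (Player 2): min(49, 9) = 9
D (Player 2): min(-26, 32, -29, -46) = -46
Root (Player 1): max(19.4, 9, -46) = 19.4

19.4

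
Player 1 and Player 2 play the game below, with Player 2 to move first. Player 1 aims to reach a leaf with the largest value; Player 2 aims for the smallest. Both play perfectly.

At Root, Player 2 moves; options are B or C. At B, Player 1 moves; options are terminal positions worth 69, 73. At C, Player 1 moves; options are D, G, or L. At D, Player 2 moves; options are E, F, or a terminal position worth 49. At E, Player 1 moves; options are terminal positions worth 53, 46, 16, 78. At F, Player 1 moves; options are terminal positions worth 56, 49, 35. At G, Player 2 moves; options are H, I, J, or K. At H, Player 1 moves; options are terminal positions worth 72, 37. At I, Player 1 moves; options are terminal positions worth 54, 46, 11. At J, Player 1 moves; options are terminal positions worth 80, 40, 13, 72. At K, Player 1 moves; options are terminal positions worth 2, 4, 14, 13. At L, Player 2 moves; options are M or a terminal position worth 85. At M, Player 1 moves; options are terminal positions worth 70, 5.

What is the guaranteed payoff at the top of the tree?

70

B (Player 1): max(69, 73) = 73
E (Player 1): max(53, 46, 16, 78) = 78
F (Player 1): max(56, 49, 35) = 56
D (Player 2): min(78, 56, 49) = 49
H (Player 1): max(72, 37) = 72
I (Player 1): max(54, 46, 11) = 54
J (Player 1): max(80, 40, 13, 72) = 80
K (Player 1): max(2, 4, 14, 13) = 14
G (Player 2): min(72, 54, 80, 14) = 14
M (Player 1): max(70, 5) = 70
L (Player 2): min(70, 85) = 70
C (Player 1): max(49, 14, 70) = 70
Root (Player 2): min(73, 70) = 70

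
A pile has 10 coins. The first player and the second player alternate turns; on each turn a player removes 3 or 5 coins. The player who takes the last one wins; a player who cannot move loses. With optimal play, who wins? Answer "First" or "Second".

Second

Mark each pile size as W (mover wins) or L (mover loses):
i:   0  1  2  3  4  5  6  7  8  9 10
     L  L  L  W  W  W  W  W  L  L  L
Position 10 is L, so the second player wins.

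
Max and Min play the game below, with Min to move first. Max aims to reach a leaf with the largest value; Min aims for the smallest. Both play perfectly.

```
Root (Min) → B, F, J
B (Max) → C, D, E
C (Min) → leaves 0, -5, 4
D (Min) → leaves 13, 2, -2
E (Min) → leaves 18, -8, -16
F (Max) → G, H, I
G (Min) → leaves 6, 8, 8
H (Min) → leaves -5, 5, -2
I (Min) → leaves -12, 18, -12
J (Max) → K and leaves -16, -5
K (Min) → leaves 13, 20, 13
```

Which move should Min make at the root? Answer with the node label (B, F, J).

C (Min): min(0, -5, 4) = -5
D (Min): min(13, 2, -2) = -2
E (Min): min(18, -8, -16) = -16
B (Max): max(-5, -2, -16) = -2
G (Min): min(6, 8, 8) = 6
H (Min): min(-5, 5, -2) = -5
I (Min): min(-12, 18, -12) = -12
F (Max): max(6, -5, -12) = 6
K (Min): min(13, 20, 13) = 13
J (Max): max(13, -16, -5) = 13
Root (Min): min(-2, 6, 13) = -2
Min picks the child with the lowest value: B (value -2).

B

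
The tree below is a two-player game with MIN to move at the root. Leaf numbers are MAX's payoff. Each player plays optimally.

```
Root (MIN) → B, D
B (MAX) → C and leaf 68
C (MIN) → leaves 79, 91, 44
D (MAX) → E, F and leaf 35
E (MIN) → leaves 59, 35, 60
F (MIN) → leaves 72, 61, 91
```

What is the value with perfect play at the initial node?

C (MIN): min(79, 91, 44) = 44
B (MAX): max(44, 68) = 68
E (MIN): min(59, 35, 60) = 35
F (MIN): min(72, 61, 91) = 61
D (MAX): max(35, 61, 35) = 61
Root (MIN): min(68, 61) = 61

61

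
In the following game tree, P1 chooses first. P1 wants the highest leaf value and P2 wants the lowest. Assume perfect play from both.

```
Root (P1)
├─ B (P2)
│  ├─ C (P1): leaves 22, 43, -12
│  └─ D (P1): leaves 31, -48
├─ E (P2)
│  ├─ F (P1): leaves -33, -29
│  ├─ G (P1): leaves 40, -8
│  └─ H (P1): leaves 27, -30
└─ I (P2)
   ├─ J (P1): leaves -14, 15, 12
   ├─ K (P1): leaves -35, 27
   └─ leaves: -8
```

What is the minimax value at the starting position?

31

C (P1): max(22, 43, -12) = 43
D (P1): max(31, -48) = 31
B (P2): min(43, 31) = 31
F (P1): max(-33, -29) = -29
G (P1): max(40, -8) = 40
H (P1): max(27, -30) = 27
E (P2): min(-29, 40, 27) = -29
J (P1): max(-14, 15, 12) = 15
K (P1): max(-35, 27) = 27
I (P2): min(15, 27, -8) = -8
Root (P1): max(31, -29, -8) = 31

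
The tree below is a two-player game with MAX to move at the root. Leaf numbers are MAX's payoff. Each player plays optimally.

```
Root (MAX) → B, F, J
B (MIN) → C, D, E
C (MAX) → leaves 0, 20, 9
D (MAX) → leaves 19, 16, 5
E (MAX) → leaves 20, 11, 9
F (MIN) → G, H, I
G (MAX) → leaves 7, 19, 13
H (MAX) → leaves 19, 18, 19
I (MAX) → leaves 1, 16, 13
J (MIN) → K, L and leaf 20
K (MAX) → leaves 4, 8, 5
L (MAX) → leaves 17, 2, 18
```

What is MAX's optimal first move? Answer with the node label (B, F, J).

C (MAX): max(0, 20, 9) = 20
D (MAX): max(19, 16, 5) = 19
E (MAX): max(20, 11, 9) = 20
B (MIN): min(20, 19, 20) = 19
G (MAX): max(7, 19, 13) = 19
H (MAX): max(19, 18, 19) = 19
I (MAX): max(1, 16, 13) = 16
F (MIN): min(19, 19, 16) = 16
K (MAX): max(4, 8, 5) = 8
L (MAX): max(17, 2, 18) = 18
J (MIN): min(8, 18, 20) = 8
Root (MAX): max(19, 16, 8) = 19
MAX picks the child with the highest value: B (value 19).

B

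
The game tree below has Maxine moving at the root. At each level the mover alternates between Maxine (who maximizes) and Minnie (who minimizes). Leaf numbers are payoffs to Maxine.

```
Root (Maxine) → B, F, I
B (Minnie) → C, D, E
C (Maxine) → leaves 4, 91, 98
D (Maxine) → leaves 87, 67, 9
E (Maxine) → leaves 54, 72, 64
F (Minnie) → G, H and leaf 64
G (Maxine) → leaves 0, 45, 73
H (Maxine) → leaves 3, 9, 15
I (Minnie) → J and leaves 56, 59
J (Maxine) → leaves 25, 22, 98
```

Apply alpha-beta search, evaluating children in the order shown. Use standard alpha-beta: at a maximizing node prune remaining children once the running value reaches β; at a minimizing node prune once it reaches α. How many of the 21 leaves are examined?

C [α=-∞,β=+∞]: v=98
D [α=-∞,β=98]: v=87
E [α=-∞,β=87]: v=72
B [α=-∞,β=+∞]: v=72
G [α=72,β=+∞]: v=73
H [α=72,β=73]: v=15
F [α=72,β=+∞]: v=15 after child 2 ≤ α → α-cutoff, skip 1
J [α=72,β=+∞]: v=98
I [α=72,β=+∞]: v=56 after child 2 ≤ α → α-cutoff, skip 1
Root [α=-∞,β=+∞]: v=72
Leaves evaluated: 19 of 21.

19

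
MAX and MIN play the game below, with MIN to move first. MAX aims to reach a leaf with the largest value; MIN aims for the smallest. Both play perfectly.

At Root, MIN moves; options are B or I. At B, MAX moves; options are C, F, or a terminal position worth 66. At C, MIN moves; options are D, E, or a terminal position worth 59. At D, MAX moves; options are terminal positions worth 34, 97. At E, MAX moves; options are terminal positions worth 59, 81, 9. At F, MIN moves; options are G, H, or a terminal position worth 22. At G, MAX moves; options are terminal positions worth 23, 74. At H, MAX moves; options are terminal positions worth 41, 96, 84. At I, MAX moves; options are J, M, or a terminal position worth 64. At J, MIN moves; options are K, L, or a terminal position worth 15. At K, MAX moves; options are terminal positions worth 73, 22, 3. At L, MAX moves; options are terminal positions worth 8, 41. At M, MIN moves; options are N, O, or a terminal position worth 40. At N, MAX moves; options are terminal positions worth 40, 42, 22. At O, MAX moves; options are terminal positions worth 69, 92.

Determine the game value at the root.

D (MAX): max(34, 97) = 97
E (MAX): max(59, 81, 9) = 81
C (MIN): min(97, 81, 59) = 59
G (MAX): max(23, 74) = 74
H (MAX): max(41, 96, 84) = 96
F (MIN): min(74, 96, 22) = 22
B (MAX): max(59, 22, 66) = 66
K (MAX): max(73, 22, 3) = 73
L (MAX): max(8, 41) = 41
J (MIN): min(73, 41, 15) = 15
N (MAX): max(40, 42, 22) = 42
O (MAX): max(69, 92) = 92
M (MIN): min(42, 92, 40) = 40
I (MAX): max(15, 40, 64) = 64
Root (MIN): min(66, 64) = 64

64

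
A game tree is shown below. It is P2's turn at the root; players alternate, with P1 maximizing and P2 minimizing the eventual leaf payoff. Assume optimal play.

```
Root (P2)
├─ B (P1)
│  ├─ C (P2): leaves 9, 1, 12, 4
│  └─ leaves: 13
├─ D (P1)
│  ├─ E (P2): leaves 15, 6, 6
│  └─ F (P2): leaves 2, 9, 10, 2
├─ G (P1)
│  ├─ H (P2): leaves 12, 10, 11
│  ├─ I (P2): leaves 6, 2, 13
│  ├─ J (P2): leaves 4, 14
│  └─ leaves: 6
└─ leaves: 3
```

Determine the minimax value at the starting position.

C (P2): min(9, 1, 12, 4) = 1
B (P1): max(1, 13) = 13
E (P2): min(15, 6, 6) = 6
F (P2): min(2, 9, 10, 2) = 2
D (P1): max(6, 2) = 6
H (P2): min(12, 10, 11) = 10
I (P2): min(6, 2, 13) = 2
J (P2): min(4, 14) = 4
G (P1): max(10, 2, 4, 6) = 10
Root (P2): min(13, 6, 10, 3) = 3

3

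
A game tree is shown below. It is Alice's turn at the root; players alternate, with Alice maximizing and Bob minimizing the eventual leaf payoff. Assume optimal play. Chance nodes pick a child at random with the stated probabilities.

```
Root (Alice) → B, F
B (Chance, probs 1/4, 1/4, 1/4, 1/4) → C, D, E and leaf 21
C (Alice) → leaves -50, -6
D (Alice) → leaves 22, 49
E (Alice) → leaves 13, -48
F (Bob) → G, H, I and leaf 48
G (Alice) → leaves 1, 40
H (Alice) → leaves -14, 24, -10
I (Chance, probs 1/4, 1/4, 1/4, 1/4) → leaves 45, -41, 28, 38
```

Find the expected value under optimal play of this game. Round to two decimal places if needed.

19.25

C (Alice): max(-50, -6) = -6
D (Alice): max(22, 49) = 49
E (Alice): max(13, -48) = 13
B (Chance): 1/4·-6 + 1/4·49 + 1/4·13 + 1/4·21 = 19.25
G (Alice): max(1, 40) = 40
H (Alice): max(-14, 24, -10) = 24
I (Chance): 1/4·45 + 1/4·-41 + 1/4·28 + 1/4·38 = 17.5
F (Bob): min(40, 24, 17.5, 48) = 17.5
Root (Alice): max(19.25, 17.5) = 19.25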